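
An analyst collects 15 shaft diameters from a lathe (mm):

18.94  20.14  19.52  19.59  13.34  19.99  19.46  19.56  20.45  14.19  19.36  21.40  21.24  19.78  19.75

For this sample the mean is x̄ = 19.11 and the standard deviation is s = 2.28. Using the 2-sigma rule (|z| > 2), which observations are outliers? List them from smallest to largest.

13.34, 14.19

Cutoffs at x̄ ± 2s: 19.11 ± 2·2.28 = [14.55, 23.67].
13.34: z = -2.53, |z| > 2 → outlier.
14.19: z = -2.16, |z| > 2 → outlier.
Every other value lies within [14.55, 23.67].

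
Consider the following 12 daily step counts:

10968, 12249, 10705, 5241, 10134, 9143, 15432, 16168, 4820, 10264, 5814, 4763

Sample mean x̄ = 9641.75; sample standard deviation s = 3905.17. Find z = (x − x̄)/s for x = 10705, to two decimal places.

z = (10705 − 9641.75) / 3905.17 = 0.27.

0.27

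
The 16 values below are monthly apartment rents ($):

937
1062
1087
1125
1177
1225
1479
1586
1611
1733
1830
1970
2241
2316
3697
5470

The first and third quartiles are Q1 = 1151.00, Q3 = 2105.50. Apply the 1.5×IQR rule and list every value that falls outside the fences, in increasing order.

IQR = Q3 − Q1 = 2105.50 − 1151.00 = 954.50.
Lower fence = Q1 − 1.5·IQR = 1151.00 − 1431.75 = -280.75.
Upper fence = Q3 + 1.5·IQR = 2105.50 + 1431.75 = 3537.25.
3697 > 3537.25 → outlier.
5470 > 3537.25 → outlier.
All remaining values lie within [-280.75, 3537.25].

3697, 5470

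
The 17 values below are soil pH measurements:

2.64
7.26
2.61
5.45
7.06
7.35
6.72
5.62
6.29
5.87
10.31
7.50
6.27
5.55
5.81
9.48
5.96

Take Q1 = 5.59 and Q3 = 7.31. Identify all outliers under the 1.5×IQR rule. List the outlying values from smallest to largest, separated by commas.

2.61, 2.64, 10.31

IQR = Q3 − Q1 = 7.31 − 5.59 = 1.72.
Lower fence = Q1 − 1.5·IQR = 5.59 − 2.58 = 3.01.
Upper fence = Q3 + 1.5·IQR = 7.31 + 2.58 = 9.89.
2.61 < 3.01 → outlier.
2.64 < 3.01 → outlier.
10.31 > 9.89 → outlier.
All remaining values lie within [3.01, 9.89].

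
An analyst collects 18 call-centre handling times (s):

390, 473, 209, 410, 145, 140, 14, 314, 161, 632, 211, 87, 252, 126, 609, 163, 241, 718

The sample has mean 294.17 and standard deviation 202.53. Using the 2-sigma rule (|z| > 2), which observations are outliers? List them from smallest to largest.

718

Cutoffs at x̄ ± 2s: 294.17 ± 2·202.53 = [-110.89, 699.23].
718: z = 2.09, |z| > 2 → outlier.
Every other value lies within [-110.89, 699.23].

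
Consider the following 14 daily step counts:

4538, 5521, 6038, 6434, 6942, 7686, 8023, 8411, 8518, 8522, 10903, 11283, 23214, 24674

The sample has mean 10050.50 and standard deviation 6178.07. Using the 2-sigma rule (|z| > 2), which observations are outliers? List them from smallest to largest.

23214, 24674

Cutoffs at x̄ ± 2s: 10050.50 ± 2·6178.07 = [-2305.64, 22406.64].
23214: z = 2.13, |z| > 2 → outlier.
24674: z = 2.37, |z| > 2 → outlier.
Every other value lies within [-2305.64, 22406.64].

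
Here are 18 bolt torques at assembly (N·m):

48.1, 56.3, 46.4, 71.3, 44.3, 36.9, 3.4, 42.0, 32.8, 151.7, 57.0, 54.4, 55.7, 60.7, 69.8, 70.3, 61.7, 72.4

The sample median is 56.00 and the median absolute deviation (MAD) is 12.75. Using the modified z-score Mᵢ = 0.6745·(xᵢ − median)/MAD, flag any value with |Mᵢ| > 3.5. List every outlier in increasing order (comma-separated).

151.7

|Mᵢ| > 3.5 ⇔ |xᵢ − 56.00| > 3.5·12.75/0.6745 = 66.16.
So outliers lie outside [-10.16, 122.16].
151.7: M = 5.06 → outlier.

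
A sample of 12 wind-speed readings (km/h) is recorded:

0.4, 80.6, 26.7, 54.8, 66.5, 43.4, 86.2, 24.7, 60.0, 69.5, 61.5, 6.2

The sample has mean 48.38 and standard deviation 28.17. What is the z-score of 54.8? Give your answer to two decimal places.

0.23

z = (54.8 − 48.38) / 28.17 = 0.23.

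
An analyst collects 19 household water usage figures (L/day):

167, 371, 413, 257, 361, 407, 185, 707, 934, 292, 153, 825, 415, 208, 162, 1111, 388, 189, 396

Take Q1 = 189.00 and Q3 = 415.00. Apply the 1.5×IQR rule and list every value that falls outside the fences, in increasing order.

IQR = Q3 − Q1 = 415.00 − 189.00 = 226.00.
Lower fence = Q1 − 1.5·IQR = 189.00 − 339.00 = -150.00.
Upper fence = Q3 + 1.5·IQR = 415.00 + 339.00 = 754.00.
825 > 754.00 → outlier.
934 > 754.00 → outlier.
1111 > 754.00 → outlier.
All remaining values lie within [-150.00, 754.00].

825, 934, 1111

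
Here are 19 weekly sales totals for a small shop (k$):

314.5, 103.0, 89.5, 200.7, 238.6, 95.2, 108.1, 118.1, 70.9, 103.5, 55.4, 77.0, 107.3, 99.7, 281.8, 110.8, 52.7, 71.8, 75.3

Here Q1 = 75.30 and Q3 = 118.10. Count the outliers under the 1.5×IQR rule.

4

IQR = 42.80; fences at 75.30 − 64.20 = 11.10 and 118.10 + 64.20 = 182.30.
Outside the cutoffs: 200.7, 238.6, 281.8, 314.5.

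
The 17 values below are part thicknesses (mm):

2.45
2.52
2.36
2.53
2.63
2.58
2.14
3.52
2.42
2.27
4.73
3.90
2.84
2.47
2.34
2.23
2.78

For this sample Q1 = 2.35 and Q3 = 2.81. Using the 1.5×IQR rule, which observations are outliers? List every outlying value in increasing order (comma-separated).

IQR = Q3 − Q1 = 2.81 − 2.35 = 0.46.
Lower fence = Q1 − 1.5·IQR = 2.35 − 0.69 = 1.66.
Upper fence = Q3 + 1.5·IQR = 2.81 + 0.69 = 3.50.
3.52 > 3.50 → outlier.
3.90 > 3.50 → outlier.
4.73 > 3.50 → outlier.
All remaining values lie within [1.66, 3.50].

3.52, 3.90, 4.73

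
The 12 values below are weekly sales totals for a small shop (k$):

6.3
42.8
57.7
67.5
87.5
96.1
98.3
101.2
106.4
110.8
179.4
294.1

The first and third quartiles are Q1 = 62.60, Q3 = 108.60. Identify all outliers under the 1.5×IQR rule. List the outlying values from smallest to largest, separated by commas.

179.4, 294.1

IQR = Q3 − Q1 = 108.60 − 62.60 = 46.00.
Lower fence = Q1 − 1.5·IQR = 62.60 − 69.00 = -6.40.
Upper fence = Q3 + 1.5·IQR = 108.60 + 69.00 = 177.60.
179.4 > 177.60 → outlier.
294.1 > 177.60 → outlier.
All remaining values lie within [-6.40, 177.60].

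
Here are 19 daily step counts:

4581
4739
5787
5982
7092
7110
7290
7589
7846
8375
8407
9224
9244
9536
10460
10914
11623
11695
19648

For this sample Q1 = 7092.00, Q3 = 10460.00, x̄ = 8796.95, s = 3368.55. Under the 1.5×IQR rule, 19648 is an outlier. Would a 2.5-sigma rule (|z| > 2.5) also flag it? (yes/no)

z = (19648 − 8796.95) / 3368.55 = 3.22.
|z| = 3.22 > 2.5.

yes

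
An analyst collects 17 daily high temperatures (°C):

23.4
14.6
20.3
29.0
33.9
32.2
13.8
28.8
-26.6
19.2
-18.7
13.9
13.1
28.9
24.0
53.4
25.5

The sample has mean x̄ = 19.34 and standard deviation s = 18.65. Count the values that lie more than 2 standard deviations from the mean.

Cutoffs: x̄ ± 2s = [-17.96, 56.64].
Outside the cutoffs: -26.6, -18.7.

2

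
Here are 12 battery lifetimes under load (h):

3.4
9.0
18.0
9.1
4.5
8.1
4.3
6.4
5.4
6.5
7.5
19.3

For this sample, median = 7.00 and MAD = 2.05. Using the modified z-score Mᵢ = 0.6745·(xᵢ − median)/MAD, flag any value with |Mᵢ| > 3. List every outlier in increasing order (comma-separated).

|Mᵢ| > 3 ⇔ |xᵢ − 7.00| > 3·2.05/0.6745 = 9.12.
So outliers lie outside [-2.12, 16.12].
18.0: M = 3.62 → outlier.
19.3: M = 4.05 → outlier.

18.0, 19.3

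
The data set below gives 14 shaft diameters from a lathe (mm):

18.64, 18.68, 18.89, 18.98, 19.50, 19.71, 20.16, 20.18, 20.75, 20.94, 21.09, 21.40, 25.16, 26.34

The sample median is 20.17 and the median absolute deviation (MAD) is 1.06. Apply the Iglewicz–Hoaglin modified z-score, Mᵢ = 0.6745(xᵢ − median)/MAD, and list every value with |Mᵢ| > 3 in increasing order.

|Mᵢ| > 3 ⇔ |xᵢ − 20.17| > 3·1.06/0.6745 = 4.71.
So outliers lie outside [15.46, 24.88].
25.16: M = 3.18 → outlier.
26.34: M = 3.93 → outlier.

25.16, 26.34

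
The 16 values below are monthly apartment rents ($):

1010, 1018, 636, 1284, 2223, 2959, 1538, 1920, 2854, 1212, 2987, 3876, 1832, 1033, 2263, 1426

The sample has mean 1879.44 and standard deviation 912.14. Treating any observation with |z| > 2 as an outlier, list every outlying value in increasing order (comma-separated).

Cutoffs at x̄ ± 2s: 1879.44 ± 2·912.14 = [55.16, 3703.72].
3876: z = 2.19, |z| > 2 → outlier.
Every other value lies within [55.16, 3703.72].

3876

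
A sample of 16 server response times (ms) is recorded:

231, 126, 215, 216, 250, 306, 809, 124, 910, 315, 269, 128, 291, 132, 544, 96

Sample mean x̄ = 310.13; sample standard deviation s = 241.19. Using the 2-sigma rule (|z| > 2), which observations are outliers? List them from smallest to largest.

809, 910

Cutoffs at x̄ ± 2s: 310.13 ± 2·241.19 = [-172.25, 792.51].
809: z = 2.07, |z| > 2 → outlier.
910: z = 2.49, |z| > 2 → outlier.
Every other value lies within [-172.25, 792.51].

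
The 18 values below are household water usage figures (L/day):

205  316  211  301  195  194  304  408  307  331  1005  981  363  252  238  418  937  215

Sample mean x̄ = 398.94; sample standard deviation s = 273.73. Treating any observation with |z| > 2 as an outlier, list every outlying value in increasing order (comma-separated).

981, 1005

Cutoffs at x̄ ± 2s: 398.94 ± 2·273.73 = [-148.52, 946.40].
981: z = 2.13, |z| > 2 → outlier.
1005: z = 2.21, |z| > 2 → outlier.
Every other value lies within [-148.52, 946.40].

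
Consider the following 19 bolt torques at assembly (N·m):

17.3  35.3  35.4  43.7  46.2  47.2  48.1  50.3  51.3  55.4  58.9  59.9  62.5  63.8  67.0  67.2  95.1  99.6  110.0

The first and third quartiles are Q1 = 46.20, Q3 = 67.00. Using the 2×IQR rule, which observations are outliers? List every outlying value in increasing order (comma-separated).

110.0

IQR = Q3 − Q1 = 67.00 − 46.20 = 20.80.
Lower fence = Q1 − 2·IQR = 46.20 − 41.60 = 4.60.
Upper fence = Q3 + 2·IQR = 67.00 + 41.60 = 108.60.
110.0 > 108.60 → outlier.
All remaining values lie within [4.60, 108.60].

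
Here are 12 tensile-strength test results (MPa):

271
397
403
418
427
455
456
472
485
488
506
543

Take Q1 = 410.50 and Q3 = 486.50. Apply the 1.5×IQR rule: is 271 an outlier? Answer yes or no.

IQR = Q3 − Q1 = 486.50 − 410.50 = 76.00.
Lower fence = Q1 − 1.5·IQR = 410.50 − 114.00 = 296.50.
Upper fence = Q3 + 1.5·IQR = 486.50 + 114.00 = 600.50.
271 lies below the lower fence.

yes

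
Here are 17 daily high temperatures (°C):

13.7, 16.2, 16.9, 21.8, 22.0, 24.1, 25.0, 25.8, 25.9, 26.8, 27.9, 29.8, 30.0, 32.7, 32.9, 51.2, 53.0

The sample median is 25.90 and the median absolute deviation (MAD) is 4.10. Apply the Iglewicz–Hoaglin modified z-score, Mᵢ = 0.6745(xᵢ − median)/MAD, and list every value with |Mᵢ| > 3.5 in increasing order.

51.2, 53.0

|Mᵢ| > 3.5 ⇔ |xᵢ − 25.90| > 3.5·4.10/0.6745 = 21.28.
So outliers lie outside [4.62, 47.18].
51.2: M = 4.16 → outlier.
53.0: M = 4.46 → outlier.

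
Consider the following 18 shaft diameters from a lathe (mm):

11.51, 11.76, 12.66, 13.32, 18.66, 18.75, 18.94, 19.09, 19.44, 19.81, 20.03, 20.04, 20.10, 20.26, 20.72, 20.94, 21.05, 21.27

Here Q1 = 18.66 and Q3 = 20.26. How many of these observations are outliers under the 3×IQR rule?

4

IQR = 1.60; fences at 18.66 − 4.80 = 13.86 and 20.26 + 4.80 = 25.06.
Outside the cutoffs: 11.51, 11.76, 12.66, 13.32.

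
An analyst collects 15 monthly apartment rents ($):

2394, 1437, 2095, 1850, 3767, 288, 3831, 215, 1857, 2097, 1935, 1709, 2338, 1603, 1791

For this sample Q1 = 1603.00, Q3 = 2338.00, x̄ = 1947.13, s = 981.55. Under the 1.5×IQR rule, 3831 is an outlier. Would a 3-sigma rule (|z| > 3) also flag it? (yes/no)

no

z = (3831 − 1947.13) / 981.55 = 1.92.
|z| = 1.92 ≤ 3.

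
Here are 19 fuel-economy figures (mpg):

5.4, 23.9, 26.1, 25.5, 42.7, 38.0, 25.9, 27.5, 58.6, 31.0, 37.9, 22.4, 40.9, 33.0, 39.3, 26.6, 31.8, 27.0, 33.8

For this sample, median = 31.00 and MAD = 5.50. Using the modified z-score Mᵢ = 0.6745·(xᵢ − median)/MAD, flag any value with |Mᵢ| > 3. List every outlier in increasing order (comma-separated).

|Mᵢ| > 3 ⇔ |xᵢ − 31.00| > 3·5.50/0.6745 = 24.46.
So outliers lie outside [6.54, 55.46].
5.4: M = -3.14 → outlier.
58.6: M = 3.38 → outlier.

5.4, 58.6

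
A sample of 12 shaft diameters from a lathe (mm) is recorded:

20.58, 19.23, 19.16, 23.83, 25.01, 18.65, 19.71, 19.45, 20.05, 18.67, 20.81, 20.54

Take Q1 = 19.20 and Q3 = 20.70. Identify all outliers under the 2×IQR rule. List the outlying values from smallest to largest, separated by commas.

23.83, 25.01

IQR = Q3 − Q1 = 20.70 − 19.20 = 1.50.
Lower fence = Q1 − 2·IQR = 19.20 − 3.00 = 16.20.
Upper fence = Q3 + 2·IQR = 20.70 + 3.00 = 23.70.
23.83 > 23.70 → outlier.
25.01 > 23.70 → outlier.
All remaining values lie within [16.20, 23.70].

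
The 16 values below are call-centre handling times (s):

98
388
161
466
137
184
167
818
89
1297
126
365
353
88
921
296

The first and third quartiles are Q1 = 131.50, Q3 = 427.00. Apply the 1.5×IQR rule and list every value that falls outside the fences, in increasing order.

921, 1297

IQR = Q3 − Q1 = 427.00 − 131.50 = 295.50.
Lower fence = Q1 − 1.5·IQR = 131.50 − 443.25 = -311.75.
Upper fence = Q3 + 1.5·IQR = 427.00 + 443.25 = 870.25.
921 > 870.25 → outlier.
1297 > 870.25 → outlier.
All remaining values lie within [-311.75, 870.25].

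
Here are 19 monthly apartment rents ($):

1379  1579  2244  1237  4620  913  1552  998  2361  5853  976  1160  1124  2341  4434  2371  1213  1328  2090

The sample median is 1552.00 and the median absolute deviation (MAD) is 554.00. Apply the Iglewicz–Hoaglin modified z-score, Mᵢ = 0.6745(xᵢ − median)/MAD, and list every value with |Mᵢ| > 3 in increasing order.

|Mᵢ| > 3 ⇔ |xᵢ − 1552.00| > 3·554.00/0.6745 = 2464.05.
So outliers lie outside [-912.05, 4016.05].
4434: M = 3.51 → outlier.
4620: M = 3.74 → outlier.
5853: M = 5.24 → outlier.

4434, 4620, 5853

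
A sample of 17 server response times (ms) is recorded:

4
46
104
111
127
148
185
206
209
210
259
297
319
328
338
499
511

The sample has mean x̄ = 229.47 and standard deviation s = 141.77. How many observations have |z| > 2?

Cutoffs: x̄ ± 2s = [-54.07, 513.01].
Every value lies within the cutoffs.

0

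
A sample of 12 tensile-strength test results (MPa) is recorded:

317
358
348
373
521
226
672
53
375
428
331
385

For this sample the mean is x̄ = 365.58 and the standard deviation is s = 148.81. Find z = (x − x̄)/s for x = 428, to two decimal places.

z = (428 − 365.58) / 148.81 = 0.42.

0.42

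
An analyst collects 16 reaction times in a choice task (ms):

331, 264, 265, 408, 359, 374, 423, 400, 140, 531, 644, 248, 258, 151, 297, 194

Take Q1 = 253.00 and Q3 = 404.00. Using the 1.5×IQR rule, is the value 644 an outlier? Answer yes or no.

IQR = Q3 − Q1 = 404.00 − 253.00 = 151.00.
Lower fence = Q1 − 1.5·IQR = 253.00 − 226.50 = 26.50.
Upper fence = Q3 + 1.5·IQR = 404.00 + 226.50 = 630.50.
644 lies above the upper fence.

yes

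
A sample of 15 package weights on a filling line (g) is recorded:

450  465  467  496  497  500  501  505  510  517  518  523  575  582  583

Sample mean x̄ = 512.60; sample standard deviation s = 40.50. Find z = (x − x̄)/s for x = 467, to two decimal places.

z = (467 − 512.60) / 40.50 = -1.13.

-1.13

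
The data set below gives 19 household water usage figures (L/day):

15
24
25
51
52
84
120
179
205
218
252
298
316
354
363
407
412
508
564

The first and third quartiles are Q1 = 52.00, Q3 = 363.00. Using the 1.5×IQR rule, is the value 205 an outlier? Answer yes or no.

no

IQR = Q3 − Q1 = 363.00 − 52.00 = 311.00.
Lower fence = Q1 − 1.5·IQR = 52.00 − 466.50 = -414.50.
Upper fence = Q3 + 1.5·IQR = 363.00 + 466.50 = 829.50.
205 lies within [-414.50, 829.50].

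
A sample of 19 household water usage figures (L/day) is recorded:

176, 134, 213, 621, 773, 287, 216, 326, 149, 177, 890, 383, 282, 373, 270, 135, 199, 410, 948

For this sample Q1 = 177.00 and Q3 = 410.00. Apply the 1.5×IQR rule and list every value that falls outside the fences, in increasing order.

773, 890, 948

IQR = Q3 − Q1 = 410.00 − 177.00 = 233.00.
Lower fence = Q1 − 1.5·IQR = 177.00 − 349.50 = -172.50.
Upper fence = Q3 + 1.5·IQR = 410.00 + 349.50 = 759.50.
773 > 759.50 → outlier.
890 > 759.50 → outlier.
948 > 759.50 → outlier.
All remaining values lie within [-172.50, 759.50].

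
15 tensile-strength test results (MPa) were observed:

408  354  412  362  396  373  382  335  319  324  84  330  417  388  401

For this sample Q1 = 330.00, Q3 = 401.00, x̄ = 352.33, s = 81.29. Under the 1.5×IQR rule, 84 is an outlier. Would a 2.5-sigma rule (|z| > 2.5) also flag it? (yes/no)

yes

z = (84 − 352.33) / 81.29 = -3.30.
|z| = 3.30 > 2.5.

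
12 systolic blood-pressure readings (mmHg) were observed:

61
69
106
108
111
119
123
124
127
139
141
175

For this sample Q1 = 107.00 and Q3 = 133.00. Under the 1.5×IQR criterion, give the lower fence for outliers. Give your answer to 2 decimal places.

IQR = Q3 − Q1 = 133.00 − 107.00 = 26.00.
Lower fence = Q1 − 1.5·IQR = 107.00 − 39.00 = 68.00.
Upper fence = Q3 + 1.5·IQR = 133.00 + 39.00 = 172.00.

68.00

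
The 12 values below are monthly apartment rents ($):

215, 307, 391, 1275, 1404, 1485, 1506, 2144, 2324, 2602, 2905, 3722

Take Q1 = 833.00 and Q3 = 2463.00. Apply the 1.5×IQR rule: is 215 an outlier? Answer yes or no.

IQR = Q3 − Q1 = 2463.00 − 833.00 = 1630.00.
Lower fence = Q1 − 1.5·IQR = 833.00 − 2445.00 = -1612.00.
Upper fence = Q3 + 1.5·IQR = 2463.00 + 2445.00 = 4908.00.
215 lies within [-1612.00, 4908.00].

no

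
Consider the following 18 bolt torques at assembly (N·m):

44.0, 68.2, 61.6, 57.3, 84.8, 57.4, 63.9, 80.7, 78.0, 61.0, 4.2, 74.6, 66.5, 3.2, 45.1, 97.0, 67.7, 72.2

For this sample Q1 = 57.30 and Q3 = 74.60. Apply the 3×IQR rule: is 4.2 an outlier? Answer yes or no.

IQR = Q3 − Q1 = 74.60 − 57.30 = 17.30.
Lower fence = Q1 − 3·IQR = 57.30 − 51.90 = 5.40.
Upper fence = Q3 + 3·IQR = 74.60 + 51.90 = 126.50.
4.2 lies below the lower fence.

yes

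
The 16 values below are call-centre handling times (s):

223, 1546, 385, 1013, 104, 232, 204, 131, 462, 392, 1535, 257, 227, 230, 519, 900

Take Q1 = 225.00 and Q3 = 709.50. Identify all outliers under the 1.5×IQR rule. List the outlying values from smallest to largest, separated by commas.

IQR = Q3 − Q1 = 709.50 − 225.00 = 484.50.
Lower fence = Q1 − 1.5·IQR = 225.00 − 726.75 = -501.75.
Upper fence = Q3 + 1.5·IQR = 709.50 + 726.75 = 1436.25.
1535 > 1436.25 → outlier.
1546 > 1436.25 → outlier.
All remaining values lie within [-501.75, 1436.25].

1535, 1546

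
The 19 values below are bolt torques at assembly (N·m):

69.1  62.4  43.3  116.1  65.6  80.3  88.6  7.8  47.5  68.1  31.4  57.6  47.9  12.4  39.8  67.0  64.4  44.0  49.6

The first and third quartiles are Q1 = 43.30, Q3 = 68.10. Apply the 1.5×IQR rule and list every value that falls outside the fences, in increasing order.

116.1

IQR = Q3 − Q1 = 68.10 − 43.30 = 24.80.
Lower fence = Q1 − 1.5·IQR = 43.30 − 37.20 = 6.10.
Upper fence = Q3 + 1.5·IQR = 68.10 + 37.20 = 105.30.
116.1 > 105.30 → outlier.
All remaining values lie within [6.10, 105.30].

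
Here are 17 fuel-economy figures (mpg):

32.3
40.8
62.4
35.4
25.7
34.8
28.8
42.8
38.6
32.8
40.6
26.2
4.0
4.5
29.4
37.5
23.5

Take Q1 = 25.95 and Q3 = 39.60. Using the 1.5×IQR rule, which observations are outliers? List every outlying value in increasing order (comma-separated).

4.0, 4.5, 62.4

IQR = Q3 − Q1 = 39.60 − 25.95 = 13.65.
Lower fence = Q1 − 1.5·IQR = 25.95 − 20.475 = 5.475.
Upper fence = Q3 + 1.5·IQR = 39.60 + 20.475 = 60.075.
4.0 < 5.475 → outlier.
4.5 < 5.475 → outlier.
62.4 > 60.075 → outlier.
All remaining values lie within [5.475, 60.075].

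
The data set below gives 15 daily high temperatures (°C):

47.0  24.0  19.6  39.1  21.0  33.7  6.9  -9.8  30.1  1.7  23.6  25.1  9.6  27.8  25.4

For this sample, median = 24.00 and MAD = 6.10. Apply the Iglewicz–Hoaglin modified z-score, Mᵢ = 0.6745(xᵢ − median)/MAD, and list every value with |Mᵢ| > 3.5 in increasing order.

-9.8

|Mᵢ| > 3.5 ⇔ |xᵢ − 24.00| > 3.5·6.10/0.6745 = 31.65.
So outliers lie outside [-7.65, 55.65].
-9.8: M = -3.74 → outlier.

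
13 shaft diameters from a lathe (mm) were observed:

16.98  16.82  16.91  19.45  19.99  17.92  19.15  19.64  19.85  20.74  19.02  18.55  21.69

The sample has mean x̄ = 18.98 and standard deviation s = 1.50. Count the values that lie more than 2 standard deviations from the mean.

0

Cutoffs: x̄ ± 2s = [15.98, 21.98].
Every value lies within the cutoffs.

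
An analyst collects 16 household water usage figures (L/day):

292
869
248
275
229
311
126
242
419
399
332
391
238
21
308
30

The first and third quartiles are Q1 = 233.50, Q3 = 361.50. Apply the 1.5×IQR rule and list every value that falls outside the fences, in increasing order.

IQR = Q3 − Q1 = 361.50 − 233.50 = 128.00.
Lower fence = Q1 − 1.5·IQR = 233.50 − 192.00 = 41.50.
Upper fence = Q3 + 1.5·IQR = 361.50 + 192.00 = 553.50.
21 < 41.50 → outlier.
30 < 41.50 → outlier.
869 > 553.50 → outlier.
All remaining values lie within [41.50, 553.50].

21, 30, 869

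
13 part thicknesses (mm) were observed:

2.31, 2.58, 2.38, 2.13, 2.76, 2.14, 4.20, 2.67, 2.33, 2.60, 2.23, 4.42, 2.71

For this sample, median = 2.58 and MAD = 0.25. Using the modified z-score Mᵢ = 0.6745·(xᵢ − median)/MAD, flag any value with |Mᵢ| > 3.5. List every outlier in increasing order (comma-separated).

|Mᵢ| > 3.5 ⇔ |xᵢ − 2.58| > 3.5·0.25/0.6745 = 1.30.
So outliers lie outside [1.28, 3.88].
4.20: M = 4.37 → outlier.
4.42: M = 4.96 → outlier.

4.20, 4.42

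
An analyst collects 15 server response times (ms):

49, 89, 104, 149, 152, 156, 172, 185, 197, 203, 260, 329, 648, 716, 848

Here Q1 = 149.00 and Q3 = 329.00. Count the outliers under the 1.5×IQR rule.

3

IQR = 180.00; fences at 149.00 − 270.00 = -121.00 and 329.00 + 270.00 = 599.00.
Outside the cutoffs: 648, 716, 848.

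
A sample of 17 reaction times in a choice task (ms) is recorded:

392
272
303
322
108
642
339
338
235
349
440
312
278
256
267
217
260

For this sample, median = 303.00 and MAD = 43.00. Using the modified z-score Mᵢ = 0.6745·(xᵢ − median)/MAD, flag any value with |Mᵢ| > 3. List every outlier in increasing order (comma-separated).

|Mᵢ| > 3 ⇔ |xᵢ − 303.00| > 3·43.00/0.6745 = 191.25.
So outliers lie outside [111.75, 494.25].
108: M = -3.06 → outlier.
642: M = 5.32 → outlier.

108, 642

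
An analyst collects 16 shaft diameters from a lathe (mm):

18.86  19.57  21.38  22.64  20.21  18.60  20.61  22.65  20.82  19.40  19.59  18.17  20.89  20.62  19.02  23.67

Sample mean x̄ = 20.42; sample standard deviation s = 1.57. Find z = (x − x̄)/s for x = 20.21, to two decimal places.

z = (20.21 − 20.42) / 1.57 = -0.13.

-0.13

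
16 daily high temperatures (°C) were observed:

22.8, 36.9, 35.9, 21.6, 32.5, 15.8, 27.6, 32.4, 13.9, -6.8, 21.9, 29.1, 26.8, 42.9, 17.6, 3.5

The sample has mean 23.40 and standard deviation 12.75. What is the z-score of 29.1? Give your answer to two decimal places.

0.45

z = (29.1 − 23.40) / 12.75 = 0.45.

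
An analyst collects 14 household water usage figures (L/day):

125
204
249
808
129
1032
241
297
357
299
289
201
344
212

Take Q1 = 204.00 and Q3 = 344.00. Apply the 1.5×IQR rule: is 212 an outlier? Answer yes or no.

IQR = Q3 − Q1 = 344.00 − 204.00 = 140.00.
Lower fence = Q1 − 1.5·IQR = 204.00 − 210.00 = -6.00.
Upper fence = Q3 + 1.5·IQR = 344.00 + 210.00 = 554.00.
212 lies within [-6.00, 554.00].

no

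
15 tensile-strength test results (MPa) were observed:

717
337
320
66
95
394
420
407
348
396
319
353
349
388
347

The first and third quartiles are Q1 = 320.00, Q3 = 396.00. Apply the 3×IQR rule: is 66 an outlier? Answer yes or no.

IQR = Q3 − Q1 = 396.00 − 320.00 = 76.00.
Lower fence = Q1 − 3·IQR = 320.00 − 228.00 = 92.00.
Upper fence = Q3 + 3·IQR = 396.00 + 228.00 = 624.00.
66 lies below the lower fence.

yes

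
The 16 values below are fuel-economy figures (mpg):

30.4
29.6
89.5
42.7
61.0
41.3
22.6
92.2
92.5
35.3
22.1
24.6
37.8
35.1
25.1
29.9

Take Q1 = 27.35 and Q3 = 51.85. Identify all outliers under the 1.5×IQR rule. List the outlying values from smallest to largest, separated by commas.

89.5, 92.2, 92.5

IQR = Q3 − Q1 = 51.85 − 27.35 = 24.50.
Lower fence = Q1 − 1.5·IQR = 27.35 − 36.75 = -9.40.
Upper fence = Q3 + 1.5·IQR = 51.85 + 36.75 = 88.60.
89.5 > 88.60 → outlier.
92.2 > 88.60 → outlier.
92.5 > 88.60 → outlier.
All remaining values lie within [-9.40, 88.60].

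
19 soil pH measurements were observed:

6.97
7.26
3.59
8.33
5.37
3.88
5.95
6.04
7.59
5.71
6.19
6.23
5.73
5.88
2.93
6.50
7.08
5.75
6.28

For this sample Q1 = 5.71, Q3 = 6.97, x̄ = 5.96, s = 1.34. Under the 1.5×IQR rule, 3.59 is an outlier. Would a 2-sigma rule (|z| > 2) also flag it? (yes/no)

no

z = (3.59 − 5.96) / 1.34 = -1.77.
|z| = 1.77 ≤ 2.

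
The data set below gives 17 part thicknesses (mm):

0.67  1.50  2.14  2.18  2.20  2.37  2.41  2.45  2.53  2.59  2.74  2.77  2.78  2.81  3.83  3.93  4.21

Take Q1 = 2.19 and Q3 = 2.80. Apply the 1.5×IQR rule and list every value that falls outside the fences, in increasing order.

IQR = Q3 − Q1 = 2.80 − 2.19 = 0.61.
Lower fence = Q1 − 1.5·IQR = 2.19 − 0.915 = 1.275.
Upper fence = Q3 + 1.5·IQR = 2.80 + 0.915 = 3.715.
0.67 < 1.275 → outlier.
3.83 > 3.715 → outlier.
3.93 > 3.715 → outlier.
4.21 > 3.715 → outlier.
All remaining values lie within [1.275, 3.715].

0.67, 3.83, 3.93, 4.21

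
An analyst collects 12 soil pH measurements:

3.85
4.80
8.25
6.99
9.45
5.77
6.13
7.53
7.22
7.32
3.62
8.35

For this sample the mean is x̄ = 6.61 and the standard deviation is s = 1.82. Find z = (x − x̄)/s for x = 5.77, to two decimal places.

-0.46

z = (5.77 − 6.61) / 1.82 = -0.46.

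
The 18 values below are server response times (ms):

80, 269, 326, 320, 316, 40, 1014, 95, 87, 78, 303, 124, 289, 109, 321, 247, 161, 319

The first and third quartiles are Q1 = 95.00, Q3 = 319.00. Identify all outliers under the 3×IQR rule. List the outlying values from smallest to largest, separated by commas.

IQR = Q3 − Q1 = 319.00 − 95.00 = 224.00.
Lower fence = Q1 − 3·IQR = 95.00 − 672.00 = -577.00.
Upper fence = Q3 + 3·IQR = 319.00 + 672.00 = 991.00.
1014 > 991.00 → outlier.
All remaining values lie within [-577.00, 991.00].

1014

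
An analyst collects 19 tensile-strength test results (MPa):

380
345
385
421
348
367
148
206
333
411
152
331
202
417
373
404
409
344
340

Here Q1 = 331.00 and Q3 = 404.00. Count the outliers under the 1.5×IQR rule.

IQR = 73.00; fences at 331.00 − 109.50 = 221.50 and 404.00 + 109.50 = 513.50.
Outside the cutoffs: 148, 152, 202, 206.

4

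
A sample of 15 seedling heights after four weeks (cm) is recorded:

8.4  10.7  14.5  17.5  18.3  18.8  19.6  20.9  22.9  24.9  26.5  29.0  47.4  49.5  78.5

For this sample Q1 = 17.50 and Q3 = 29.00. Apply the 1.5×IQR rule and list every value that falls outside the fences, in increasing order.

IQR = Q3 − Q1 = 29.00 − 17.50 = 11.50.
Lower fence = Q1 − 1.5·IQR = 17.50 − 17.25 = 0.25.
Upper fence = Q3 + 1.5·IQR = 29.00 + 17.25 = 46.25.
47.4 > 46.25 → outlier.
49.5 > 46.25 → outlier.
78.5 > 46.25 → outlier.
All remaining values lie within [0.25, 46.25].

47.4, 49.5, 78.5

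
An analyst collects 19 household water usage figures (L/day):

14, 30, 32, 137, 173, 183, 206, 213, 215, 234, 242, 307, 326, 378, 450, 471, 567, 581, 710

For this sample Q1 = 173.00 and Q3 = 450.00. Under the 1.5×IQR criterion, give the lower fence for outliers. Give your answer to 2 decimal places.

-242.50

IQR = Q3 − Q1 = 450.00 − 173.00 = 277.00.
Lower fence = Q1 − 1.5·IQR = 173.00 − 415.50 = -242.50.
Upper fence = Q3 + 1.5·IQR = 450.00 + 415.50 = 865.50.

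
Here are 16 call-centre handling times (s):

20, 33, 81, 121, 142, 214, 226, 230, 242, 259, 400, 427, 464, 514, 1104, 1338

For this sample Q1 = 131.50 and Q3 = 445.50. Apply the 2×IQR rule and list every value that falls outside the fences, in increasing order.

1104, 1338

IQR = Q3 − Q1 = 445.50 − 131.50 = 314.00.
Lower fence = Q1 − 2·IQR = 131.50 − 628.00 = -496.50.
Upper fence = Q3 + 2·IQR = 445.50 + 628.00 = 1073.50.
1104 > 1073.50 → outlier.
1338 > 1073.50 → outlier.
All remaining values lie within [-496.50, 1073.50].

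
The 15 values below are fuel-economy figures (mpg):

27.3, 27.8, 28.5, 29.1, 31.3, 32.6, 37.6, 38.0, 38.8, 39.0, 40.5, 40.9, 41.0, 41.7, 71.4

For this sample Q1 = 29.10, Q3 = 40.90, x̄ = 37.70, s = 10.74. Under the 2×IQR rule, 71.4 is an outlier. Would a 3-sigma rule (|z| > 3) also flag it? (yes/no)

yes

z = (71.4 − 37.70) / 10.74 = 3.14.
|z| = 3.14 > 3.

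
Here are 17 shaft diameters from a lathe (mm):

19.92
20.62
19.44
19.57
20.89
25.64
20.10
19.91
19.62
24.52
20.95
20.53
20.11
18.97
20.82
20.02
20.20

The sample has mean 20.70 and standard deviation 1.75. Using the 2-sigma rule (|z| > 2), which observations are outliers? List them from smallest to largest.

24.52, 25.64

Cutoffs at x̄ ± 2s: 20.70 ± 2·1.75 = [17.20, 24.20].
24.52: z = 2.18, |z| > 2 → outlier.
25.64: z = 2.82, |z| > 2 → outlier.
Every other value lies within [17.20, 24.20].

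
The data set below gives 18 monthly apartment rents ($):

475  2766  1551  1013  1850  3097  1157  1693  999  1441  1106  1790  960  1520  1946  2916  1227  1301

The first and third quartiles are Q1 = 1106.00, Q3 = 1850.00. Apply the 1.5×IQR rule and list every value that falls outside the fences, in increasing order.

3097

IQR = Q3 − Q1 = 1850.00 − 1106.00 = 744.00.
Lower fence = Q1 − 1.5·IQR = 1106.00 − 1116.00 = -10.00.
Upper fence = Q3 + 1.5·IQR = 1850.00 + 1116.00 = 2966.00.
3097 > 2966.00 → outlier.
All remaining values lie within [-10.00, 2966.00].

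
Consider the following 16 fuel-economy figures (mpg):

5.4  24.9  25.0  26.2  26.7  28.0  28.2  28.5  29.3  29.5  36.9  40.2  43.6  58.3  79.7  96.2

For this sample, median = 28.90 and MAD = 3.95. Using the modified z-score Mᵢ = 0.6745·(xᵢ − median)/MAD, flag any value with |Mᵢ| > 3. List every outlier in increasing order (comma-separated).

5.4, 58.3, 79.7, 96.2

|Mᵢ| > 3 ⇔ |xᵢ − 28.90| > 3·3.95/0.6745 = 17.57.
So outliers lie outside [11.33, 46.47].
5.4: M = -4.01 → outlier.
58.3: M = 5.02 → outlier.
79.7: M = 8.67 → outlier.
96.2: M = 11.49 → outlier.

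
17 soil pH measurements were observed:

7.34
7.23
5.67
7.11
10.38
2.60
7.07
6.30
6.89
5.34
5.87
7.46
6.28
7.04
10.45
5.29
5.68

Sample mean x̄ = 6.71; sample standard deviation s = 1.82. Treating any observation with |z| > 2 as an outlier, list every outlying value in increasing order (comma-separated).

Cutoffs at x̄ ± 2s: 6.71 ± 2·1.82 = [3.07, 10.35].
2.60: z = -2.26, |z| > 2 → outlier.
10.38: z = 2.02, |z| > 2 → outlier.
10.45: z = 2.05, |z| > 2 → outlier.
Every other value lies within [3.07, 10.35].

2.60, 10.38, 10.45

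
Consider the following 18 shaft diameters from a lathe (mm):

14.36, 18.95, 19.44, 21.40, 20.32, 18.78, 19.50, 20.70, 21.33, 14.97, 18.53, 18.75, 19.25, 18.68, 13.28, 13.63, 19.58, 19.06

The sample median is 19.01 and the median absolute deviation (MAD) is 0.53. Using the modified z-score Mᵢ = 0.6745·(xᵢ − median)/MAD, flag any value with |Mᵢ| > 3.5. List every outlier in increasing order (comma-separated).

|Mᵢ| > 3.5 ⇔ |xᵢ − 19.01| > 3.5·0.53/0.6745 = 2.75.
So outliers lie outside [16.26, 21.76].
13.28: M = -7.29 → outlier.
13.63: M = -6.85 → outlier.
14.36: M = -5.92 → outlier.
14.97: M = -5.14 → outlier.

13.28, 13.63, 14.36, 14.97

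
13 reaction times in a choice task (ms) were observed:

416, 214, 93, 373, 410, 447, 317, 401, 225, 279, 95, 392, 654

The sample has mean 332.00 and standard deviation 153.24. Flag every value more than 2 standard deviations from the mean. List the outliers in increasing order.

Cutoffs at x̄ ± 2s: 332.00 ± 2·153.24 = [25.52, 638.48].
654: z = 2.10, |z| > 2 → outlier.
Every other value lies within [25.52, 638.48].

654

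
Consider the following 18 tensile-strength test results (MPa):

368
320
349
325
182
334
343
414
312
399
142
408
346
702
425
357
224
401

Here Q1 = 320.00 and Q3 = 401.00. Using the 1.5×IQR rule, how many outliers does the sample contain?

IQR = 81.00; fences at 320.00 − 121.50 = 198.50 and 401.00 + 121.50 = 522.50.
Outside the cutoffs: 142, 182, 702.

3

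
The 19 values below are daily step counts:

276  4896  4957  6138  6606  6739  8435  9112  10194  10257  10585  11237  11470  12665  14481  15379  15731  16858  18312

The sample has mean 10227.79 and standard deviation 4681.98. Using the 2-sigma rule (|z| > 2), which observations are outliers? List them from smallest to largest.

Cutoffs at x̄ ± 2s: 10227.79 ± 2·4681.98 = [863.83, 19591.75].
276: z = -2.13, |z| > 2 → outlier.
Every other value lies within [863.83, 19591.75].

276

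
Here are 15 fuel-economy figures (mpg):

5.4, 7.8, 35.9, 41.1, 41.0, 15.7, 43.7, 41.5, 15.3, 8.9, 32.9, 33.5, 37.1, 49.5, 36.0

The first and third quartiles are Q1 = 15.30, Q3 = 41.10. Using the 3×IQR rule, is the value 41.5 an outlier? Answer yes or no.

no

IQR = Q3 − Q1 = 41.10 − 15.30 = 25.80.
Lower fence = Q1 − 3·IQR = 15.30 − 77.40 = -62.10.
Upper fence = Q3 + 3·IQR = 41.10 + 77.40 = 118.50.
41.5 lies within [-62.10, 118.50].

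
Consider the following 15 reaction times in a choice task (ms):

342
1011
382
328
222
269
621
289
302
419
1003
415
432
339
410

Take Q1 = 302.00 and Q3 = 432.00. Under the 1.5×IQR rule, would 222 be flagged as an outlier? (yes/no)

IQR = Q3 − Q1 = 432.00 − 302.00 = 130.00.
Lower fence = Q1 − 1.5·IQR = 302.00 − 195.00 = 107.00.
Upper fence = Q3 + 1.5·IQR = 432.00 + 195.00 = 627.00.
222 lies within [107.00, 627.00].

no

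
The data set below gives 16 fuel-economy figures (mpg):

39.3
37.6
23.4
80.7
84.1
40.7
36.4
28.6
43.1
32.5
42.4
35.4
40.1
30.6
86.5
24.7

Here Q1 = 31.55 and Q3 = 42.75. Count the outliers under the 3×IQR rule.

IQR = 11.20; fences at 31.55 − 33.60 = -2.05 and 42.75 + 33.60 = 76.35.
Outside the cutoffs: 80.7, 84.1, 86.5.

3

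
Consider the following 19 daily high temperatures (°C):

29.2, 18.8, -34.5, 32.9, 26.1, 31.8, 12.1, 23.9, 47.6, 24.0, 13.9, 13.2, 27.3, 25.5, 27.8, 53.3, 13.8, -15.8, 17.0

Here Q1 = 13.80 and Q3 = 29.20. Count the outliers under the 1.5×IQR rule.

IQR = 15.40; fences at 13.80 − 23.10 = -9.30 and 29.20 + 23.10 = 52.30.
Outside the cutoffs: -34.5, -15.8, 53.3.

3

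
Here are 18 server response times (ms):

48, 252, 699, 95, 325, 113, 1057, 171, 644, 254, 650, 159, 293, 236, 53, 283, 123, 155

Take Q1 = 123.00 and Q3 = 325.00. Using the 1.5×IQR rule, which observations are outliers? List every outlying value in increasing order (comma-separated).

644, 650, 699, 1057

IQR = Q3 − Q1 = 325.00 − 123.00 = 202.00.
Lower fence = Q1 − 1.5·IQR = 123.00 − 303.00 = -180.00.
Upper fence = Q3 + 1.5·IQR = 325.00 + 303.00 = 628.00.
644 > 628.00 → outlier.
650 > 628.00 → outlier.
699 > 628.00 → outlier.
1057 > 628.00 → outlier.
All remaining values lie within [-180.00, 628.00].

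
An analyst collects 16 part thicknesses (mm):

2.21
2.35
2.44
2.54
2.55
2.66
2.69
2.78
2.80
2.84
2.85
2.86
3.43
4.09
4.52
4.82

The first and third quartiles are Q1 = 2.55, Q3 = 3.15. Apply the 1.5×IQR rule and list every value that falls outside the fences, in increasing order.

IQR = Q3 − Q1 = 3.15 − 2.55 = 0.60.
Lower fence = Q1 − 1.5·IQR = 2.55 − 0.90 = 1.65.
Upper fence = Q3 + 1.5·IQR = 3.15 + 0.90 = 4.05.
4.09 > 4.05 → outlier.
4.52 > 4.05 → outlier.
4.82 > 4.05 → outlier.
All remaining values lie within [1.65, 4.05].

4.09, 4.52, 4.82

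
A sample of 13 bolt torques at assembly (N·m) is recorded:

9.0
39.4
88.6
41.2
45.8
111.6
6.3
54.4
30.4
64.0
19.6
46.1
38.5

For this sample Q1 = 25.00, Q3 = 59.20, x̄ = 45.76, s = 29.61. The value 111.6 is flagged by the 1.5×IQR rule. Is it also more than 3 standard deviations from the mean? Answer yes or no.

no

z = (111.6 − 45.76) / 29.61 = 2.22.
|z| = 2.22 ≤ 3.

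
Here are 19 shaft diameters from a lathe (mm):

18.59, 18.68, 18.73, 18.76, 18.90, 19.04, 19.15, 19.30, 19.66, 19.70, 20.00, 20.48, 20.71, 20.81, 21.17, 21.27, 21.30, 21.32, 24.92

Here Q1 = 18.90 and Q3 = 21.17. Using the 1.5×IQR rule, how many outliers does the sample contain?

1

IQR = 2.27; fences at 18.90 − 3.405 = 15.495 and 21.17 + 3.405 = 24.575.
Outside the cutoffs: 24.92.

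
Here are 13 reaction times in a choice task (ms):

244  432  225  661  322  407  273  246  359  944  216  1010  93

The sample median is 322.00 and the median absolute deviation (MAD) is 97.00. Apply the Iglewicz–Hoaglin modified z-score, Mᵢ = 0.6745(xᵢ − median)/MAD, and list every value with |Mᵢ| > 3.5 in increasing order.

944, 1010

|Mᵢ| > 3.5 ⇔ |xᵢ − 322.00| > 3.5·97.00/0.6745 = 503.34.
So outliers lie outside [-181.34, 825.34].
944: M = 4.33 → outlier.
1010: M = 4.78 → outlier.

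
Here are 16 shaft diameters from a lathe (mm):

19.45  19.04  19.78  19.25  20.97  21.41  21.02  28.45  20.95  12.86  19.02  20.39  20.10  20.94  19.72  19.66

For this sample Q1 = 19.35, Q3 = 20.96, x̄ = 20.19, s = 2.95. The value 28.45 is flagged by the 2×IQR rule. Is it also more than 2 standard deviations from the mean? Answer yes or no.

yes

z = (28.45 − 20.19) / 2.95 = 2.80.
|z| = 2.80 > 2.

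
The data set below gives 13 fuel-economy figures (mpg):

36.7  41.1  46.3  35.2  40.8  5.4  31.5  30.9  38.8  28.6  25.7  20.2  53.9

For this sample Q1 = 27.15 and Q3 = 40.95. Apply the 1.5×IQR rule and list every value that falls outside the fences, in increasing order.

5.4

IQR = Q3 − Q1 = 40.95 − 27.15 = 13.80.
Lower fence = Q1 − 1.5·IQR = 27.15 − 20.70 = 6.45.
Upper fence = Q3 + 1.5·IQR = 40.95 + 20.70 = 61.65.
5.4 < 6.45 → outlier.
All remaining values lie within [6.45, 61.65].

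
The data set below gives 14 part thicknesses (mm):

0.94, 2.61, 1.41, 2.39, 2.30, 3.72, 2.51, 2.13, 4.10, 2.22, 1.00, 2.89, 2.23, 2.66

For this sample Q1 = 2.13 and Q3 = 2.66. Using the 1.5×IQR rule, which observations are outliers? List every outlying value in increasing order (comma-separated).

0.94, 1.00, 3.72, 4.10

IQR = Q3 − Q1 = 2.66 − 2.13 = 0.53.
Lower fence = Q1 − 1.5·IQR = 2.13 − 0.795 = 1.335.
Upper fence = Q3 + 1.5·IQR = 2.66 + 0.795 = 3.455.
0.94 < 1.335 → outlier.
1.00 < 1.335 → outlier.
3.72 > 3.455 → outlier.
4.10 > 3.455 → outlier.
All remaining values lie within [1.335, 3.455].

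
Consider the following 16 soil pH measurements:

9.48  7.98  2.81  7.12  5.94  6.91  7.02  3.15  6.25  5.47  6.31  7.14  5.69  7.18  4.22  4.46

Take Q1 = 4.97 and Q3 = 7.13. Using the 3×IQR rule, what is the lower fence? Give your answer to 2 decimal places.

IQR = Q3 − Q1 = 7.13 − 4.97 = 2.16.
Lower fence = Q1 − 3·IQR = 4.97 − 6.48 = -1.51.
Upper fence = Q3 + 3·IQR = 7.13 + 6.48 = 13.61.

-1.51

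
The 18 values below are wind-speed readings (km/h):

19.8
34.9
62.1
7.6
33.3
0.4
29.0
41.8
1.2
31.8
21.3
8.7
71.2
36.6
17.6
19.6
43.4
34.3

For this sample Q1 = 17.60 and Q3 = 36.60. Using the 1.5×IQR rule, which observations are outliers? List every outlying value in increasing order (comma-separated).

IQR = Q3 − Q1 = 36.60 − 17.60 = 19.00.
Lower fence = Q1 − 1.5·IQR = 17.60 − 28.50 = -10.90.
Upper fence = Q3 + 1.5·IQR = 36.60 + 28.50 = 65.10.
71.2 > 65.10 → outlier.
All remaining values lie within [-10.90, 65.10].

71.2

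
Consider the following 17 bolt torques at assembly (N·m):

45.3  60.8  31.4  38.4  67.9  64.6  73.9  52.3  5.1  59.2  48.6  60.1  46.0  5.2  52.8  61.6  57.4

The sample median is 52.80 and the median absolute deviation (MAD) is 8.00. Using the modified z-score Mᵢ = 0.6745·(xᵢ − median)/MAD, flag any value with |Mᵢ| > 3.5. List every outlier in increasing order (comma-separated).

5.1, 5.2

|Mᵢ| > 3.5 ⇔ |xᵢ − 52.80| > 3.5·8.00/0.6745 = 41.51.
So outliers lie outside [11.29, 94.31].
5.1: M = -4.02 → outlier.
5.2: M = -4.01 → outlier.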